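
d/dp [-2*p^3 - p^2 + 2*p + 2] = -6*p^2 - 2*p + 2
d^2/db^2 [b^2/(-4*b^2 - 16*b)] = 2/(b^3 + 12*b^2 + 48*b + 64)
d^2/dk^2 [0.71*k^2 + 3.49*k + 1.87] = 1.42000000000000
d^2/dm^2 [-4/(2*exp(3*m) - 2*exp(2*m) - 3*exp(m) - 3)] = 4*(2*(-6*exp(2*m) + 4*exp(m) + 3)^2*exp(m) + (18*exp(2*m) - 8*exp(m) - 3)*(-2*exp(3*m) + 2*exp(2*m) + 3*exp(m) + 3))*exp(m)/(-2*exp(3*m) + 2*exp(2*m) + 3*exp(m) + 3)^3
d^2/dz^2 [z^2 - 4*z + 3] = 2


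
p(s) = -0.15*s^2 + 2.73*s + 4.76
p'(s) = 2.73 - 0.3*s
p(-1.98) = -1.23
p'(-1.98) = 3.32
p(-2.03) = -1.40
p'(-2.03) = 3.34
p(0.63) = 6.42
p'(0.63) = 2.54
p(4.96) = 14.61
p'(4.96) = 1.24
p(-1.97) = -1.20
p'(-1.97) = 3.32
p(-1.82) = -0.71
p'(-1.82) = 3.28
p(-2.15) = -1.80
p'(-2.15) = 3.38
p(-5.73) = -15.81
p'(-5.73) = 4.45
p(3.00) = 11.60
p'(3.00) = 1.83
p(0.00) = 4.76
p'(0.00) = 2.73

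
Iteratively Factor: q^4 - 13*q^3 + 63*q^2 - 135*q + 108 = (q - 3)*(q^3 - 10*q^2 + 33*q - 36) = (q - 3)^2*(q^2 - 7*q + 12) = (q - 3)^3*(q - 4)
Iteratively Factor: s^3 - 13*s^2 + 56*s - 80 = (s - 4)*(s^2 - 9*s + 20) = (s - 5)*(s - 4)*(s - 4)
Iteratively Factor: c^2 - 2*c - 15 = (c - 5)*(c + 3)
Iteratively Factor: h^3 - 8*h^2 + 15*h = (h - 5)*(h^2 - 3*h) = h*(h - 5)*(h - 3)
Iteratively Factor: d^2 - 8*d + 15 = (d - 5)*(d - 3)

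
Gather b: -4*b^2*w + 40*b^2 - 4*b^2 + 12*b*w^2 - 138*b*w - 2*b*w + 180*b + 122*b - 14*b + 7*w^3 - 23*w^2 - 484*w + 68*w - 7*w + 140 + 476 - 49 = b^2*(36 - 4*w) + b*(12*w^2 - 140*w + 288) + 7*w^3 - 23*w^2 - 423*w + 567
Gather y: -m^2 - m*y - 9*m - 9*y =-m^2 - 9*m + y*(-m - 9)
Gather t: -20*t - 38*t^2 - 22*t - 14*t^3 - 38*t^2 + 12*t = -14*t^3 - 76*t^2 - 30*t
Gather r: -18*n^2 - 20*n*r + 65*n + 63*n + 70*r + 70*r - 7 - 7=-18*n^2 + 128*n + r*(140 - 20*n) - 14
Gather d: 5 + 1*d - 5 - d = 0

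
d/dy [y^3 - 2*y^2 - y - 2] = 3*y^2 - 4*y - 1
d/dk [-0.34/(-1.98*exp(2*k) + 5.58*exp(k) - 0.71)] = (1.8972 - 1.3464*exp(k))*exp(k)/(1.98*exp(2*k) - 5.58*exp(k) + 0.71)^2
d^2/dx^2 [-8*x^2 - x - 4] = -16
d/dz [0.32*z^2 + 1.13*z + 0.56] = 0.64*z + 1.13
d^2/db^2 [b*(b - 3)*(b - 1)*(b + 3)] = 12*b^2 - 6*b - 18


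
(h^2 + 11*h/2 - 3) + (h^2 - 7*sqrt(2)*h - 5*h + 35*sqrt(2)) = 2*h^2 - 7*sqrt(2)*h + h/2 - 3 + 35*sqrt(2)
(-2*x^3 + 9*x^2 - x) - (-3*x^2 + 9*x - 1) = -2*x^3 + 12*x^2 - 10*x + 1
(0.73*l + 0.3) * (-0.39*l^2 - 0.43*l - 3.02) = -0.2847*l^3 - 0.4309*l^2 - 2.3336*l - 0.906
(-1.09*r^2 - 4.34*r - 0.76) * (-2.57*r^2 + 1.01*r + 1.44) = 2.8013*r^4 + 10.0529*r^3 - 3.9998*r^2 - 7.0172*r - 1.0944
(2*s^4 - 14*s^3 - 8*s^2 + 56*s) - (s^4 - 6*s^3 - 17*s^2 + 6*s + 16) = s^4 - 8*s^3 + 9*s^2 + 50*s - 16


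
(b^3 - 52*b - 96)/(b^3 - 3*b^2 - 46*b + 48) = (b + 2)/(b - 1)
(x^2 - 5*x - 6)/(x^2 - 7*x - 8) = (x - 6)/(x - 8)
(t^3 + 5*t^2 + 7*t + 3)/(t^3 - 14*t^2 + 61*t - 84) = (t^3 + 5*t^2 + 7*t + 3)/(t^3 - 14*t^2 + 61*t - 84)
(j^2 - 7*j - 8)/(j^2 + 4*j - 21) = (j^2 - 7*j - 8)/(j^2 + 4*j - 21)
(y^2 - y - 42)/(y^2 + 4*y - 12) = (y - 7)/(y - 2)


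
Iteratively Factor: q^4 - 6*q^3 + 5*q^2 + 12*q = (q - 4)*(q^3 - 2*q^2 - 3*q) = (q - 4)*(q + 1)*(q^2 - 3*q) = q*(q - 4)*(q + 1)*(q - 3)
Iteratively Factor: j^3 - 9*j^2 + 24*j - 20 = (j - 2)*(j^2 - 7*j + 10) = (j - 2)^2*(j - 5)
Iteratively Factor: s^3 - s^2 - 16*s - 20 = (s + 2)*(s^2 - 3*s - 10) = (s + 2)^2*(s - 5)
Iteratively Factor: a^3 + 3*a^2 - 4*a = (a + 4)*(a^2 - a) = (a - 1)*(a + 4)*(a)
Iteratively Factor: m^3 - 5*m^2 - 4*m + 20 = (m - 2)*(m^2 - 3*m - 10) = (m - 2)*(m + 2)*(m - 5)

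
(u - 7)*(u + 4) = u^2 - 3*u - 28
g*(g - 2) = g^2 - 2*g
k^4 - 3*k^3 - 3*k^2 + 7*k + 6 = (k - 3)*(k - 2)*(k + 1)^2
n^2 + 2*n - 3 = (n - 1)*(n + 3)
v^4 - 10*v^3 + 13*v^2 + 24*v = v*(v - 8)*(v - 3)*(v + 1)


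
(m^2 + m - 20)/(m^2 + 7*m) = (m^2 + m - 20)/(m*(m + 7))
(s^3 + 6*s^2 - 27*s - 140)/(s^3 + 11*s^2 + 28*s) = (s - 5)/s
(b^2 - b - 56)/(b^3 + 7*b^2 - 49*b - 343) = (b - 8)/(b^2 - 49)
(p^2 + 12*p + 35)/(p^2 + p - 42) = (p + 5)/(p - 6)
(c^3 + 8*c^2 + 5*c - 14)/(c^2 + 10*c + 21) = (c^2 + c - 2)/(c + 3)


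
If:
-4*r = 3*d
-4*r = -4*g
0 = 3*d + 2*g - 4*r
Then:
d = 0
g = 0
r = 0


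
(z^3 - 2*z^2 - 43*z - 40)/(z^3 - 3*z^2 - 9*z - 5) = (z^2 - 3*z - 40)/(z^2 - 4*z - 5)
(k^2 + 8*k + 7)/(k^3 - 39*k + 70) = (k + 1)/(k^2 - 7*k + 10)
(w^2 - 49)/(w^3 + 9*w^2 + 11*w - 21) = (w - 7)/(w^2 + 2*w - 3)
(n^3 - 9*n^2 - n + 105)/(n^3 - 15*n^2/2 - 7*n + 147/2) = 2*(n - 5)/(2*n - 7)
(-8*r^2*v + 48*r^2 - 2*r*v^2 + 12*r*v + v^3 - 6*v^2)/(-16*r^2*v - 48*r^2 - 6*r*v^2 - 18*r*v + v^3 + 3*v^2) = (4*r*v - 24*r - v^2 + 6*v)/(8*r*v + 24*r - v^2 - 3*v)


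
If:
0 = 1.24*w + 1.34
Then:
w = -1.08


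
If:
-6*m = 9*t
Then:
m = -3*t/2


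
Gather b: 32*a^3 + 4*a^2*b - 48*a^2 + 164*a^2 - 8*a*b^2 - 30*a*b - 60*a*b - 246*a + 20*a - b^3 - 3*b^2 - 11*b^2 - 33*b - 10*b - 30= 32*a^3 + 116*a^2 - 226*a - b^3 + b^2*(-8*a - 14) + b*(4*a^2 - 90*a - 43) - 30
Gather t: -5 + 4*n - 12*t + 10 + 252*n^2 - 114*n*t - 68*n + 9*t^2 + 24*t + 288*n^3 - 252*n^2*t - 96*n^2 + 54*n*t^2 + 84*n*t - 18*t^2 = 288*n^3 + 156*n^2 - 64*n + t^2*(54*n - 9) + t*(-252*n^2 - 30*n + 12) + 5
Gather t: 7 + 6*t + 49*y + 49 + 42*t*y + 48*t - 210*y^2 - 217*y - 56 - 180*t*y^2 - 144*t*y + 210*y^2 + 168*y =t*(-180*y^2 - 102*y + 54)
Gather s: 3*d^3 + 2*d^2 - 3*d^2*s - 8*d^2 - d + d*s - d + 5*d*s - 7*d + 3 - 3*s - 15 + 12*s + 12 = 3*d^3 - 6*d^2 - 9*d + s*(-3*d^2 + 6*d + 9)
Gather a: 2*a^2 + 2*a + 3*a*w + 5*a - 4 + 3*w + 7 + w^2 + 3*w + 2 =2*a^2 + a*(3*w + 7) + w^2 + 6*w + 5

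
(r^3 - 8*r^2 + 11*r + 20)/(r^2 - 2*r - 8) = (r^2 - 4*r - 5)/(r + 2)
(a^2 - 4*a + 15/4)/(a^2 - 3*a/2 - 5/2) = (a - 3/2)/(a + 1)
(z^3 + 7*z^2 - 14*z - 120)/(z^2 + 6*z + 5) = (z^2 + 2*z - 24)/(z + 1)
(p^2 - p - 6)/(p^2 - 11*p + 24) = (p + 2)/(p - 8)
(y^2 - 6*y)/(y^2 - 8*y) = (y - 6)/(y - 8)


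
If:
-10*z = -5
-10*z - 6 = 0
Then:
No Solution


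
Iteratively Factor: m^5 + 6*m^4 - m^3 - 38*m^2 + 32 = (m - 1)*(m^4 + 7*m^3 + 6*m^2 - 32*m - 32) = (m - 1)*(m + 1)*(m^3 + 6*m^2 - 32) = (m - 1)*(m + 1)*(m + 4)*(m^2 + 2*m - 8) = (m - 1)*(m + 1)*(m + 4)^2*(m - 2)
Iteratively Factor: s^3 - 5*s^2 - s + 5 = (s + 1)*(s^2 - 6*s + 5) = (s - 1)*(s + 1)*(s - 5)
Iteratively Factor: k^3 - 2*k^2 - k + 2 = (k - 2)*(k^2 - 1) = (k - 2)*(k + 1)*(k - 1)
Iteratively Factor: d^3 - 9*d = (d)*(d^2 - 9) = d*(d - 3)*(d + 3)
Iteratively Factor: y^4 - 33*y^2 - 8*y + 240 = (y + 4)*(y^3 - 4*y^2 - 17*y + 60) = (y + 4)^2*(y^2 - 8*y + 15) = (y - 5)*(y + 4)^2*(y - 3)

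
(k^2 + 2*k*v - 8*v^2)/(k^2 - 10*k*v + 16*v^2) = (-k - 4*v)/(-k + 8*v)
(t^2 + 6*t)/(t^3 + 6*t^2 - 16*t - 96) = t/(t^2 - 16)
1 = 1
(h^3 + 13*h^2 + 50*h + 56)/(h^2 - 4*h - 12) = (h^2 + 11*h + 28)/(h - 6)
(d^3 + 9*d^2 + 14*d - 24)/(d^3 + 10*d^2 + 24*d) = (d - 1)/d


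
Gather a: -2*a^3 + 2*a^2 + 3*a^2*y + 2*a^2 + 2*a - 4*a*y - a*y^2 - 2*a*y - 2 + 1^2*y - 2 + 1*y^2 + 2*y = -2*a^3 + a^2*(3*y + 4) + a*(-y^2 - 6*y + 2) + y^2 + 3*y - 4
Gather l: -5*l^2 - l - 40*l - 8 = -5*l^2 - 41*l - 8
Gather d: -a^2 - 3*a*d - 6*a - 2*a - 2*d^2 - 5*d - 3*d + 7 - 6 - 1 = -a^2 - 8*a - 2*d^2 + d*(-3*a - 8)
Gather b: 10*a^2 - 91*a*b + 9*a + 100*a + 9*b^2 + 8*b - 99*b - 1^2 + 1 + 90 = 10*a^2 + 109*a + 9*b^2 + b*(-91*a - 91) + 90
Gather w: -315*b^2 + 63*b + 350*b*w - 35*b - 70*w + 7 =-315*b^2 + 28*b + w*(350*b - 70) + 7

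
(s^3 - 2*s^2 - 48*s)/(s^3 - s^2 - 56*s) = (s + 6)/(s + 7)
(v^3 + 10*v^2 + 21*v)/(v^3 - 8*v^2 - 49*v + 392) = v*(v + 3)/(v^2 - 15*v + 56)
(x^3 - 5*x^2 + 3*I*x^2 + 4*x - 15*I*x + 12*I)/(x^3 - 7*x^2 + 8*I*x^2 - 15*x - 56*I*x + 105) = (x^2 - 5*x + 4)/(x^2 + x*(-7 + 5*I) - 35*I)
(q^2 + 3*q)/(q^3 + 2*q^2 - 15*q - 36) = q/(q^2 - q - 12)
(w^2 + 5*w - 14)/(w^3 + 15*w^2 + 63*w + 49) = (w - 2)/(w^2 + 8*w + 7)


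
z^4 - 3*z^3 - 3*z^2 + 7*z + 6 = (z - 3)*(z - 2)*(z + 1)^2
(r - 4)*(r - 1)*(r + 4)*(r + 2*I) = r^4 - r^3 + 2*I*r^3 - 16*r^2 - 2*I*r^2 + 16*r - 32*I*r + 32*I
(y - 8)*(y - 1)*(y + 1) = y^3 - 8*y^2 - y + 8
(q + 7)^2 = q^2 + 14*q + 49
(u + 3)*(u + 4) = u^2 + 7*u + 12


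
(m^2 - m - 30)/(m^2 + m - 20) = (m - 6)/(m - 4)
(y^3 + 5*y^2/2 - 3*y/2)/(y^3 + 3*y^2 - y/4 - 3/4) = 2*y/(2*y + 1)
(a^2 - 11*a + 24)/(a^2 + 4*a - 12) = (a^2 - 11*a + 24)/(a^2 + 4*a - 12)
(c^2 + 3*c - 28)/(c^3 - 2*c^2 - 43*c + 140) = 1/(c - 5)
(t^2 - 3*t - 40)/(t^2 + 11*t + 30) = (t - 8)/(t + 6)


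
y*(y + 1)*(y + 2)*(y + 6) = y^4 + 9*y^3 + 20*y^2 + 12*y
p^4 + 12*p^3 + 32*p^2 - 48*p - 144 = (p - 2)*(p + 2)*(p + 6)^2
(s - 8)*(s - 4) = s^2 - 12*s + 32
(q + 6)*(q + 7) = q^2 + 13*q + 42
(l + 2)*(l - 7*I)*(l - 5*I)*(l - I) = l^4 + 2*l^3 - 13*I*l^3 - 47*l^2 - 26*I*l^2 - 94*l + 35*I*l + 70*I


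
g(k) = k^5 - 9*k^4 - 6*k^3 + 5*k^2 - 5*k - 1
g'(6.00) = -1889.00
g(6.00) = -5035.00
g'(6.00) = -1889.00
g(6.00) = -5035.00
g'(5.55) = -1914.31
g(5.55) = -4173.80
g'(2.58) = -495.72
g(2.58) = -368.11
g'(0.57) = -11.29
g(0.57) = -4.23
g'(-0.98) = 6.41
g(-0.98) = 5.14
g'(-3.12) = 1355.74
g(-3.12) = -902.97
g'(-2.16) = 361.06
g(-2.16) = -149.33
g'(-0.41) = -9.50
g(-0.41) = 2.04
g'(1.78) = -197.07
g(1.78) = -100.38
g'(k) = 5*k^4 - 36*k^3 - 18*k^2 + 10*k - 5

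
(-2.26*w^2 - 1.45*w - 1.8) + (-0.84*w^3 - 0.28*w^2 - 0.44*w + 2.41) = -0.84*w^3 - 2.54*w^2 - 1.89*w + 0.61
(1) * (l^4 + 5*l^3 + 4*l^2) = l^4 + 5*l^3 + 4*l^2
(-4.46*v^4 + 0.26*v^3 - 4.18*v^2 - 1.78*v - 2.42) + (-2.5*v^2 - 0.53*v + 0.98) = -4.46*v^4 + 0.26*v^3 - 6.68*v^2 - 2.31*v - 1.44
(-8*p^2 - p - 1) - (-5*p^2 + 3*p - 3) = -3*p^2 - 4*p + 2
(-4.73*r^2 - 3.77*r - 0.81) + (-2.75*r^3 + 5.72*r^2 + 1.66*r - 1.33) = -2.75*r^3 + 0.989999999999999*r^2 - 2.11*r - 2.14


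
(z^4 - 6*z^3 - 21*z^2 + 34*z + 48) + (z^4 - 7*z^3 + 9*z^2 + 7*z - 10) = 2*z^4 - 13*z^3 - 12*z^2 + 41*z + 38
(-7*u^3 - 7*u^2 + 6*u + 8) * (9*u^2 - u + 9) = -63*u^5 - 56*u^4 - 2*u^3 + 3*u^2 + 46*u + 72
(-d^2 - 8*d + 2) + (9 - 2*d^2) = -3*d^2 - 8*d + 11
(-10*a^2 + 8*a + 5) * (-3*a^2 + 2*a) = 30*a^4 - 44*a^3 + a^2 + 10*a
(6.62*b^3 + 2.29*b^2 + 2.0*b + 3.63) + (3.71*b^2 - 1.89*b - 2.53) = 6.62*b^3 + 6.0*b^2 + 0.11*b + 1.1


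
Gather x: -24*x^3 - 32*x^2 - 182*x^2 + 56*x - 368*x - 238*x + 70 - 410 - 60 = -24*x^3 - 214*x^2 - 550*x - 400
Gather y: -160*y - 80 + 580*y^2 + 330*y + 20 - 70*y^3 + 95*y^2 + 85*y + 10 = -70*y^3 + 675*y^2 + 255*y - 50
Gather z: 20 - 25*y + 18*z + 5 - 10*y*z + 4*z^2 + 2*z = -25*y + 4*z^2 + z*(20 - 10*y) + 25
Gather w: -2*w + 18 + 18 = 36 - 2*w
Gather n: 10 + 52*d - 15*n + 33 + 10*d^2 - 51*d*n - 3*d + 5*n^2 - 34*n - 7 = 10*d^2 + 49*d + 5*n^2 + n*(-51*d - 49) + 36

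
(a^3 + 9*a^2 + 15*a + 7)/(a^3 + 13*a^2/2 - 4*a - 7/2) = 2*(a^2 + 2*a + 1)/(2*a^2 - a - 1)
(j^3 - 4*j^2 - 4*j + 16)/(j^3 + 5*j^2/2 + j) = 2*(j^2 - 6*j + 8)/(j*(2*j + 1))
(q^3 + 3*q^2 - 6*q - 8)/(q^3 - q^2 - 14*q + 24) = (q + 1)/(q - 3)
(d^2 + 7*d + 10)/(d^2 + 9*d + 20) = (d + 2)/(d + 4)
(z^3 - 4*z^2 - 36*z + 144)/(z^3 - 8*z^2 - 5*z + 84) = (z^2 - 36)/(z^2 - 4*z - 21)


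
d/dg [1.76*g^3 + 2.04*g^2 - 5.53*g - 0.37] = 5.28*g^2 + 4.08*g - 5.53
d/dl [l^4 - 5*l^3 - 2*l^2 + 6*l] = 4*l^3 - 15*l^2 - 4*l + 6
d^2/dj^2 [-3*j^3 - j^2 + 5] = -18*j - 2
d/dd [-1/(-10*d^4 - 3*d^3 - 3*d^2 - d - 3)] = (-40*d^3 - 9*d^2 - 6*d - 1)/(10*d^4 + 3*d^3 + 3*d^2 + d + 3)^2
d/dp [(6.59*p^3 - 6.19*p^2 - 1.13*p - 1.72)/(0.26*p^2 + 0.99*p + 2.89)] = (1.7134*p^4 + 13.0482*p^3 + 51.301*p^2 - 34.8838*p - 1.5629)/(0.0676*p^4 + 0.5148*p^3 + 2.4829*p^2 + 5.7222*p + 8.3521)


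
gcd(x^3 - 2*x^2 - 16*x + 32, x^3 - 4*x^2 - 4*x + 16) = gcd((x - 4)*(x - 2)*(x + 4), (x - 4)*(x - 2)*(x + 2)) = x^2 - 6*x + 8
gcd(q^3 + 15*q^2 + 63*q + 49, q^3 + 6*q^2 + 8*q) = 1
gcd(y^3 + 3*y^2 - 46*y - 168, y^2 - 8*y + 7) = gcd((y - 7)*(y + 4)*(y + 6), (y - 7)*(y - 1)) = y - 7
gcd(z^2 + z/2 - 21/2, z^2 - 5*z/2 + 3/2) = 1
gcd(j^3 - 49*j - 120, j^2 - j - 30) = j + 5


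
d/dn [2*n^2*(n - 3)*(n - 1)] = 4*n*(2*n^2 - 6*n + 3)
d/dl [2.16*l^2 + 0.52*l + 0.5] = 4.32*l + 0.52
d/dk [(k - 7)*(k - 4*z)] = 2*k - 4*z - 7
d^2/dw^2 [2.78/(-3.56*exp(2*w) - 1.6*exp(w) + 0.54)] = (-2.78*(7.12*exp(w) + 1.6)*(14.24*exp(w) + 3.2)*exp(w) + (39.5872*exp(w) + 4.448)*(3.56*exp(2*w) + 1.6*exp(w) - 0.54))*exp(w)/(3.56*exp(2*w) + 1.6*exp(w) - 0.54)^3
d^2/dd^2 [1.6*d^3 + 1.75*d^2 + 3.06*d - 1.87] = 9.6*d + 3.5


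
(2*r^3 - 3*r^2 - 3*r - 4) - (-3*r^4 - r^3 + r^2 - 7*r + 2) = 3*r^4 + 3*r^3 - 4*r^2 + 4*r - 6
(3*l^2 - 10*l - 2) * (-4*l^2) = -12*l^4 + 40*l^3 + 8*l^2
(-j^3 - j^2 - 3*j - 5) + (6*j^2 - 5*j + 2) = -j^3 + 5*j^2 - 8*j - 3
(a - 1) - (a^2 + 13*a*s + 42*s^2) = -a^2 - 13*a*s + a - 42*s^2 - 1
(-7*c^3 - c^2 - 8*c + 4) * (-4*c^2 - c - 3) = 28*c^5 + 11*c^4 + 54*c^3 - 5*c^2 + 20*c - 12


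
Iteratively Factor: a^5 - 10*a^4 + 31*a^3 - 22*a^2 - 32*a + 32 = (a - 4)*(a^4 - 6*a^3 + 7*a^2 + 6*a - 8) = (a - 4)*(a - 1)*(a^3 - 5*a^2 + 2*a + 8) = (a - 4)*(a - 1)*(a + 1)*(a^2 - 6*a + 8) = (a - 4)*(a - 2)*(a - 1)*(a + 1)*(a - 4)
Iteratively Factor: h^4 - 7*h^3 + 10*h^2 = (h)*(h^3 - 7*h^2 + 10*h) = h^2*(h^2 - 7*h + 10) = h^2*(h - 5)*(h - 2)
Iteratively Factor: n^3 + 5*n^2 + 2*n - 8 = (n + 4)*(n^2 + n - 2) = (n + 2)*(n + 4)*(n - 1)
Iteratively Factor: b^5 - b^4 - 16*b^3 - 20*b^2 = (b)*(b^4 - b^3 - 16*b^2 - 20*b) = b^2*(b^3 - b^2 - 16*b - 20) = b^2*(b + 2)*(b^2 - 3*b - 10) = b^2*(b + 2)^2*(b - 5)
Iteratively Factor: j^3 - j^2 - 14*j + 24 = (j + 4)*(j^2 - 5*j + 6) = (j - 2)*(j + 4)*(j - 3)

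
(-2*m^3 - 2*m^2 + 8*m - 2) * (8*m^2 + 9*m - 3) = -16*m^5 - 34*m^4 + 52*m^3 + 62*m^2 - 42*m + 6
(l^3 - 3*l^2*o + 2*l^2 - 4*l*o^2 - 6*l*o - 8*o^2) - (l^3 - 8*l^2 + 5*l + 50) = -3*l^2*o + 10*l^2 - 4*l*o^2 - 6*l*o - 5*l - 8*o^2 - 50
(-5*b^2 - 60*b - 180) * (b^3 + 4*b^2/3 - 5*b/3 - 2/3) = -5*b^5 - 200*b^4/3 - 755*b^3/3 - 410*b^2/3 + 340*b + 120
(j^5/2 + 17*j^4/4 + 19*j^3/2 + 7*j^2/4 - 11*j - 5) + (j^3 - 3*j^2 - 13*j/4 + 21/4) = j^5/2 + 17*j^4/4 + 21*j^3/2 - 5*j^2/4 - 57*j/4 + 1/4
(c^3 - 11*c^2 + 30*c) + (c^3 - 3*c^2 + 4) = 2*c^3 - 14*c^2 + 30*c + 4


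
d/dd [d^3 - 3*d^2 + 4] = 3*d*(d - 2)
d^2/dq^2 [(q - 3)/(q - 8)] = 10/(q - 8)^3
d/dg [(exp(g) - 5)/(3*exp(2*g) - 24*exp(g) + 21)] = (-2*(exp(g) - 5)*(exp(g) - 4) + exp(2*g) - 8*exp(g) + 7)*exp(g)/(3*(exp(2*g) - 8*exp(g) + 7)^2)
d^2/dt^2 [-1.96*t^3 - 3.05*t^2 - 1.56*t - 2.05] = -11.76*t - 6.1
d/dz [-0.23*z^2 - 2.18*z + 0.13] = -0.46*z - 2.18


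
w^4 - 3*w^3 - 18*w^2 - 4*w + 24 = (w - 6)*(w - 1)*(w + 2)^2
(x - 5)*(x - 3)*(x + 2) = x^3 - 6*x^2 - x + 30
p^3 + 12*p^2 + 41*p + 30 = (p + 1)*(p + 5)*(p + 6)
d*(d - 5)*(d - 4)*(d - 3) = d^4 - 12*d^3 + 47*d^2 - 60*d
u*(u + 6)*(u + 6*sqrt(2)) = u^3 + 6*u^2 + 6*sqrt(2)*u^2 + 36*sqrt(2)*u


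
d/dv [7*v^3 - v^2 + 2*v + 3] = 21*v^2 - 2*v + 2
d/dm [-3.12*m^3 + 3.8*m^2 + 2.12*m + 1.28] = -9.36*m^2 + 7.6*m + 2.12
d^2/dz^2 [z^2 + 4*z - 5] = 2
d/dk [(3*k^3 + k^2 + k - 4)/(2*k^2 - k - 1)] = (6*k^4 - 6*k^3 - 12*k^2 + 14*k - 5)/(4*k^4 - 4*k^3 - 3*k^2 + 2*k + 1)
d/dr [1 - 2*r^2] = -4*r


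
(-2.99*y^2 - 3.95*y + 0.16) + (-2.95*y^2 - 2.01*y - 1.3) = -5.94*y^2 - 5.96*y - 1.14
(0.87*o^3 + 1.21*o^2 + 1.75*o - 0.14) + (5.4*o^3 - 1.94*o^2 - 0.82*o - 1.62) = 6.27*o^3 - 0.73*o^2 + 0.93*o - 1.76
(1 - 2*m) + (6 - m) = 7 - 3*m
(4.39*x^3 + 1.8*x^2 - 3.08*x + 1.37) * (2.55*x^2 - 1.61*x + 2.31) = 11.1945*x^5 - 2.4779*x^4 - 0.611099999999999*x^3 + 12.6103*x^2 - 9.3205*x + 3.1647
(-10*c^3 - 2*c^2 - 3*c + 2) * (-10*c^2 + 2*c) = 100*c^5 + 26*c^3 - 26*c^2 + 4*c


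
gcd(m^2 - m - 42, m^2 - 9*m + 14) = m - 7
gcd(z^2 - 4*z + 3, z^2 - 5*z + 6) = z - 3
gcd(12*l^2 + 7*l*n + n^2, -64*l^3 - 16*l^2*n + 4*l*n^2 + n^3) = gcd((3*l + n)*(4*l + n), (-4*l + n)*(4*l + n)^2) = 4*l + n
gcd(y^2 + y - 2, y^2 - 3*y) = 1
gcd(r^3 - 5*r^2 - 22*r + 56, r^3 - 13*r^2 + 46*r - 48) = r - 2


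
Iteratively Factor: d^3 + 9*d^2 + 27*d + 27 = (d + 3)*(d^2 + 6*d + 9) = (d + 3)^2*(d + 3)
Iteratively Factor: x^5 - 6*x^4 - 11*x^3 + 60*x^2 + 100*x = (x + 2)*(x^4 - 8*x^3 + 5*x^2 + 50*x) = (x - 5)*(x + 2)*(x^3 - 3*x^2 - 10*x) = x*(x - 5)*(x + 2)*(x^2 - 3*x - 10) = x*(x - 5)*(x + 2)^2*(x - 5)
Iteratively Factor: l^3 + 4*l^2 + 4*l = (l + 2)*(l^2 + 2*l) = l*(l + 2)*(l + 2)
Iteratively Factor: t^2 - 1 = (t - 1)*(t + 1)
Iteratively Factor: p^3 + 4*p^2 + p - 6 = (p + 3)*(p^2 + p - 2) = (p + 2)*(p + 3)*(p - 1)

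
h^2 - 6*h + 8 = (h - 4)*(h - 2)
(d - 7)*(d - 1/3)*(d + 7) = d^3 - d^2/3 - 49*d + 49/3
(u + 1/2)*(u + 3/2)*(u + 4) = u^3 + 6*u^2 + 35*u/4 + 3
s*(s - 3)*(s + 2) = s^3 - s^2 - 6*s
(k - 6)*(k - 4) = k^2 - 10*k + 24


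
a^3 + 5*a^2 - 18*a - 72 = (a - 4)*(a + 3)*(a + 6)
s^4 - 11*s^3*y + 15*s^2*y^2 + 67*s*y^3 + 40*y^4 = (s - 8*y)*(s - 5*y)*(s + y)^2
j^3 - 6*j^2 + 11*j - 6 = (j - 3)*(j - 2)*(j - 1)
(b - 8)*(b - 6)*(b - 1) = b^3 - 15*b^2 + 62*b - 48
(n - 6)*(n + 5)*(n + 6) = n^3 + 5*n^2 - 36*n - 180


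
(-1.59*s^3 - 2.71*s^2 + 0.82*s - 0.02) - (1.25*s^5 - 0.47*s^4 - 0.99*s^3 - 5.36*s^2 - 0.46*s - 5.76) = -1.25*s^5 + 0.47*s^4 - 0.6*s^3 + 2.65*s^2 + 1.28*s + 5.74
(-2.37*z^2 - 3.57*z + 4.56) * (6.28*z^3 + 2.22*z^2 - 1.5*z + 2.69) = -14.8836*z^5 - 27.681*z^4 + 24.2664*z^3 + 9.1029*z^2 - 16.4433*z + 12.2664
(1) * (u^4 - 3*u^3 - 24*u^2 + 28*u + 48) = u^4 - 3*u^3 - 24*u^2 + 28*u + 48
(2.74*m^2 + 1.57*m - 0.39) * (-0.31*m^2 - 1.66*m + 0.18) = -0.8494*m^4 - 5.0351*m^3 - 1.9921*m^2 + 0.93*m - 0.0702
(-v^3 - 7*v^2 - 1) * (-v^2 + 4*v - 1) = v^5 + 3*v^4 - 27*v^3 + 8*v^2 - 4*v + 1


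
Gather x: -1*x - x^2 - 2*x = -x^2 - 3*x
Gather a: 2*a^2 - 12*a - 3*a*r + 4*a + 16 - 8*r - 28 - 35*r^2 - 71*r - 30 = 2*a^2 + a*(-3*r - 8) - 35*r^2 - 79*r - 42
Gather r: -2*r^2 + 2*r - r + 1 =-2*r^2 + r + 1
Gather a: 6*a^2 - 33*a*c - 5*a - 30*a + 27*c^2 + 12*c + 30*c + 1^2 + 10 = 6*a^2 + a*(-33*c - 35) + 27*c^2 + 42*c + 11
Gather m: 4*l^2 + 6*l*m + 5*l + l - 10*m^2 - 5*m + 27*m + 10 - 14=4*l^2 + 6*l - 10*m^2 + m*(6*l + 22) - 4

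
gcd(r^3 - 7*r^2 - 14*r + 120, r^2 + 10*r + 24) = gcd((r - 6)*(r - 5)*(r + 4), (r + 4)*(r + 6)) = r + 4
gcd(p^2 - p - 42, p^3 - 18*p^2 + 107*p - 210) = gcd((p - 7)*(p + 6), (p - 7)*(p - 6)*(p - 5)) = p - 7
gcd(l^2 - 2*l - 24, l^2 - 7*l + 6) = l - 6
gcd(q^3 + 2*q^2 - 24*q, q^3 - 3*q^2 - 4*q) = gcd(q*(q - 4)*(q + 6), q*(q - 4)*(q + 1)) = q^2 - 4*q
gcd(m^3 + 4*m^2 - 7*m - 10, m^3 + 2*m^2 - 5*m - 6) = m^2 - m - 2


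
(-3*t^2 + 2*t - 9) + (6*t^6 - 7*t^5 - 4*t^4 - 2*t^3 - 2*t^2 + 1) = 6*t^6 - 7*t^5 - 4*t^4 - 2*t^3 - 5*t^2 + 2*t - 8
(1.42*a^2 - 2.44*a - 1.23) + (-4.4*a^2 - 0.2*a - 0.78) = -2.98*a^2 - 2.64*a - 2.01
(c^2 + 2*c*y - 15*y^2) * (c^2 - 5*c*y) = c^4 - 3*c^3*y - 25*c^2*y^2 + 75*c*y^3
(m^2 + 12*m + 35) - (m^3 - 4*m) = -m^3 + m^2 + 16*m + 35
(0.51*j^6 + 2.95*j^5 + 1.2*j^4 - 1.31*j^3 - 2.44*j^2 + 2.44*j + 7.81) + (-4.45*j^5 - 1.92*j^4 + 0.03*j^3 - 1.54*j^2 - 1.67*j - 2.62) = 0.51*j^6 - 1.5*j^5 - 0.72*j^4 - 1.28*j^3 - 3.98*j^2 + 0.77*j + 5.19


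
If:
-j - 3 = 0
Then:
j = -3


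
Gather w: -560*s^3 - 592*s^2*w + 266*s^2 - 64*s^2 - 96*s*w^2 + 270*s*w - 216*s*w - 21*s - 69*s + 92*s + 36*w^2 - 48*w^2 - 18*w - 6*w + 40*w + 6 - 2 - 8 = -560*s^3 + 202*s^2 + 2*s + w^2*(-96*s - 12) + w*(-592*s^2 + 54*s + 16) - 4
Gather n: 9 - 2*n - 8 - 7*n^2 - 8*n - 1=-7*n^2 - 10*n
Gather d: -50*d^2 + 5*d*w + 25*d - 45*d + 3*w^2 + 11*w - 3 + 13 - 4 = -50*d^2 + d*(5*w - 20) + 3*w^2 + 11*w + 6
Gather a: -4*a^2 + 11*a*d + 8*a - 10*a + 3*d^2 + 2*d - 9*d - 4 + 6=-4*a^2 + a*(11*d - 2) + 3*d^2 - 7*d + 2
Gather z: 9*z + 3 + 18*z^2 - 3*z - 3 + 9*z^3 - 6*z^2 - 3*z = 9*z^3 + 12*z^2 + 3*z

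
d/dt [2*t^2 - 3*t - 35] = 4*t - 3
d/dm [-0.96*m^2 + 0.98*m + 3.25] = 0.98 - 1.92*m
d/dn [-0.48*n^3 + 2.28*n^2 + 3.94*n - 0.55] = -1.44*n^2 + 4.56*n + 3.94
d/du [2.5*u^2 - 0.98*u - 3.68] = 5.0*u - 0.98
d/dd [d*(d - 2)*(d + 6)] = 3*d^2 + 8*d - 12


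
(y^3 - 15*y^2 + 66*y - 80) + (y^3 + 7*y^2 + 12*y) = 2*y^3 - 8*y^2 + 78*y - 80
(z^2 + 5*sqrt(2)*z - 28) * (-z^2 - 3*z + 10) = -z^4 - 5*sqrt(2)*z^3 - 3*z^3 - 15*sqrt(2)*z^2 + 38*z^2 + 50*sqrt(2)*z + 84*z - 280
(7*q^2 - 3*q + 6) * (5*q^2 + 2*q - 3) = 35*q^4 - q^3 + 3*q^2 + 21*q - 18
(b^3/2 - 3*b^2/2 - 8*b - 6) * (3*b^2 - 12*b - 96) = 3*b^5/2 - 21*b^4/2 - 54*b^3 + 222*b^2 + 840*b + 576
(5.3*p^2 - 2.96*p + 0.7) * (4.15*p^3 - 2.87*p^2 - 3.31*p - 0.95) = 21.995*p^5 - 27.495*p^4 - 6.1428*p^3 + 2.7536*p^2 + 0.495*p - 0.665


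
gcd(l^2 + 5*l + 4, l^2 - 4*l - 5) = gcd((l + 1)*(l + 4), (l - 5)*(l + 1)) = l + 1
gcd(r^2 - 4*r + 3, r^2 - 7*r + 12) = r - 3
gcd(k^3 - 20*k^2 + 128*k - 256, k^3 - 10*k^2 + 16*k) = k - 8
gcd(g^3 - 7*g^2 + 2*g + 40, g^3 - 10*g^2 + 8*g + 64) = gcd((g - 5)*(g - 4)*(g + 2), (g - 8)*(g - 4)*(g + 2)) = g^2 - 2*g - 8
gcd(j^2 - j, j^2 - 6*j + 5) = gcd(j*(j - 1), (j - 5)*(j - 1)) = j - 1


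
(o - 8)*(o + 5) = o^2 - 3*o - 40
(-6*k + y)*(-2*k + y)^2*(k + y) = -24*k^4 + 4*k^3*y + 18*k^2*y^2 - 9*k*y^3 + y^4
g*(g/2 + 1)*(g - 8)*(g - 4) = g^4/2 - 5*g^3 + 4*g^2 + 32*g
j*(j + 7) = j^2 + 7*j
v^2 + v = v*(v + 1)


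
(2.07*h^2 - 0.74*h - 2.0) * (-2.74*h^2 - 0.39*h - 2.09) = -5.6718*h^4 + 1.2203*h^3 + 1.4423*h^2 + 2.3266*h + 4.18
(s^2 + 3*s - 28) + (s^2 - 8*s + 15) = 2*s^2 - 5*s - 13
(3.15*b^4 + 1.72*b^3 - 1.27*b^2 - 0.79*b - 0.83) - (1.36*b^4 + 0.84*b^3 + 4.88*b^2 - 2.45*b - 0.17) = 1.79*b^4 + 0.88*b^3 - 6.15*b^2 + 1.66*b - 0.66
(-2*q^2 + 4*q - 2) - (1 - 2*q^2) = 4*q - 3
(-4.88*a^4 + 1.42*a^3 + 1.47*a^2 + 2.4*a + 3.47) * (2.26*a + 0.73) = -11.0288*a^5 - 0.3532*a^4 + 4.3588*a^3 + 6.4971*a^2 + 9.5942*a + 2.5331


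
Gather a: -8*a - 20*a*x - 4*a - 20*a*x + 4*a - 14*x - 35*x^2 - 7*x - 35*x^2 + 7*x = a*(-40*x - 8) - 70*x^2 - 14*x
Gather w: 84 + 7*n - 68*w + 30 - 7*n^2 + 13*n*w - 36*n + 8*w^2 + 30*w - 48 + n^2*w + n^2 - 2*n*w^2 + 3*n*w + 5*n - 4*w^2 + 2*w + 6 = -6*n^2 - 24*n + w^2*(4 - 2*n) + w*(n^2 + 16*n - 36) + 72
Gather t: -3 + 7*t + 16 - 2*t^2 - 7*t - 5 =8 - 2*t^2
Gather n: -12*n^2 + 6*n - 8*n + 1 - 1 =-12*n^2 - 2*n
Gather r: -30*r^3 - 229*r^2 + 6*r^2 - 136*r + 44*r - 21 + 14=-30*r^3 - 223*r^2 - 92*r - 7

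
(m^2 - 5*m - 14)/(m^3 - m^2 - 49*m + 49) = (m + 2)/(m^2 + 6*m - 7)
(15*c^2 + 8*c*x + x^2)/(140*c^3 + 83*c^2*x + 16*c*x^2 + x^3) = (3*c + x)/(28*c^2 + 11*c*x + x^2)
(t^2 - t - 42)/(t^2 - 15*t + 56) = (t + 6)/(t - 8)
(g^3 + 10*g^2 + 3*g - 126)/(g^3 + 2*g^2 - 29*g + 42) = (g + 6)/(g - 2)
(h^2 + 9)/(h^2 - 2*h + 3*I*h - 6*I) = (h - 3*I)/(h - 2)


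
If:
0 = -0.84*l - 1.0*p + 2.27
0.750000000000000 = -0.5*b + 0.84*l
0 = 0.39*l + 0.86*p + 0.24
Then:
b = 9.58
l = 6.60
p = -3.27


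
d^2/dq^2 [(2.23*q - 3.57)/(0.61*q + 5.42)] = (-2.22044604925031e-16*q - 17.402446)/(0.61*q + 5.42)^3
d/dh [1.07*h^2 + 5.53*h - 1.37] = 2.14*h + 5.53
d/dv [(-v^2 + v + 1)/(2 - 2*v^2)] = (v^2 + 1)/(2*(v^4 - 2*v^2 + 1))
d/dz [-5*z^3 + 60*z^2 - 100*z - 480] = -15*z^2 + 120*z - 100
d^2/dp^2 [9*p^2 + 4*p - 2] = 18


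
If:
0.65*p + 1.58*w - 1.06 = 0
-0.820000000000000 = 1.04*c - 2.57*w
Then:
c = 2.47115384615385*w - 0.788461538461538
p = 1.63076923076923 - 2.43076923076923*w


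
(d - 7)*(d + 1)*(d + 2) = d^3 - 4*d^2 - 19*d - 14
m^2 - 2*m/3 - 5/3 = (m - 5/3)*(m + 1)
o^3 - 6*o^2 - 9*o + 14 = (o - 7)*(o - 1)*(o + 2)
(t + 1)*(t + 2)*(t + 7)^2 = t^4 + 17*t^3 + 93*t^2 + 175*t + 98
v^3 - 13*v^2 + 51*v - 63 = (v - 7)*(v - 3)^2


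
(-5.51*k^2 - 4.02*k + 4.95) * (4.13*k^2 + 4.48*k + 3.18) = -22.7563*k^4 - 41.2874*k^3 - 15.0879*k^2 + 9.3924*k + 15.741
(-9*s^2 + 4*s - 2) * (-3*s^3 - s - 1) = 27*s^5 - 12*s^4 + 15*s^3 + 5*s^2 - 2*s + 2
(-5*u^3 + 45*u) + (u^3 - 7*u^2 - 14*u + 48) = -4*u^3 - 7*u^2 + 31*u + 48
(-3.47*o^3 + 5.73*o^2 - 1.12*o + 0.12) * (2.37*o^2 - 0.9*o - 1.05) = -8.2239*o^5 + 16.7031*o^4 - 4.1679*o^3 - 4.7241*o^2 + 1.068*o - 0.126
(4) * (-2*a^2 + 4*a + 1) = -8*a^2 + 16*a + 4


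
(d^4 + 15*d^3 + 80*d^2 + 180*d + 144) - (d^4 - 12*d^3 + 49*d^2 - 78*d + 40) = 27*d^3 + 31*d^2 + 258*d + 104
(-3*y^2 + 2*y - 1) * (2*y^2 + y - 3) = -6*y^4 + y^3 + 9*y^2 - 7*y + 3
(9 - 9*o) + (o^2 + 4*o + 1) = o^2 - 5*o + 10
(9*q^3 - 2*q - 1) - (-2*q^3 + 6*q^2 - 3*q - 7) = 11*q^3 - 6*q^2 + q + 6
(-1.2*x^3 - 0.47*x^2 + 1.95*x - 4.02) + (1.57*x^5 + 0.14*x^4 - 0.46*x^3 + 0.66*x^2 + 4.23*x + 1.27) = 1.57*x^5 + 0.14*x^4 - 1.66*x^3 + 0.19*x^2 + 6.18*x - 2.75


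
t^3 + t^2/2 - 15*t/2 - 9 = (t - 3)*(t + 3/2)*(t + 2)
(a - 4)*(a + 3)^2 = a^3 + 2*a^2 - 15*a - 36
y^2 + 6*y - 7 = (y - 1)*(y + 7)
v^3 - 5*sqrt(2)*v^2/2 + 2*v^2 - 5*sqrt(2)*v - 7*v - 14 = (v + 2)*(v - 7*sqrt(2)/2)*(v + sqrt(2))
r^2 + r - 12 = (r - 3)*(r + 4)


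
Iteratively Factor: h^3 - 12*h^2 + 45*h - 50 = (h - 2)*(h^2 - 10*h + 25) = (h - 5)*(h - 2)*(h - 5)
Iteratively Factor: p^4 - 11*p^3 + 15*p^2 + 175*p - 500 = (p - 5)*(p^3 - 6*p^2 - 15*p + 100) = (p - 5)*(p + 4)*(p^2 - 10*p + 25) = (p - 5)^2*(p + 4)*(p - 5)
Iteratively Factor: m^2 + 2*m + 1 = (m + 1)*(m + 1)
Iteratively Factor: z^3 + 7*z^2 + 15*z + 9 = (z + 3)*(z^2 + 4*z + 3) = (z + 1)*(z + 3)*(z + 3)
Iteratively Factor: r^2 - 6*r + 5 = (r - 1)*(r - 5)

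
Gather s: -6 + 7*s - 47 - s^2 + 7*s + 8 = -s^2 + 14*s - 45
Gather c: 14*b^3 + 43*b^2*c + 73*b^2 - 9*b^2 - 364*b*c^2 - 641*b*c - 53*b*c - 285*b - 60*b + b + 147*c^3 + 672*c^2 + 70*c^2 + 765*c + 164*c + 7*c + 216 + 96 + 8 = 14*b^3 + 64*b^2 - 344*b + 147*c^3 + c^2*(742 - 364*b) + c*(43*b^2 - 694*b + 936) + 320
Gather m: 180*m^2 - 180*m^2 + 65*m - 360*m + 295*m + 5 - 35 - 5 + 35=0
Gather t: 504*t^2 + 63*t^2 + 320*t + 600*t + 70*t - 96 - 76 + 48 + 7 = 567*t^2 + 990*t - 117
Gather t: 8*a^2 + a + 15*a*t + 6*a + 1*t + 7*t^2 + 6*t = 8*a^2 + 7*a + 7*t^2 + t*(15*a + 7)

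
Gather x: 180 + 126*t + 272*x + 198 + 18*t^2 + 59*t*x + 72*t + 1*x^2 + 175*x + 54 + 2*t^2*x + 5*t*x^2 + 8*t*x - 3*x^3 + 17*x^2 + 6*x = 18*t^2 + 198*t - 3*x^3 + x^2*(5*t + 18) + x*(2*t^2 + 67*t + 453) + 432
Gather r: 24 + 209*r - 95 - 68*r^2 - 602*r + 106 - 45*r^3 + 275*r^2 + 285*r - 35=-45*r^3 + 207*r^2 - 108*r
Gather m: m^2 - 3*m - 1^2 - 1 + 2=m^2 - 3*m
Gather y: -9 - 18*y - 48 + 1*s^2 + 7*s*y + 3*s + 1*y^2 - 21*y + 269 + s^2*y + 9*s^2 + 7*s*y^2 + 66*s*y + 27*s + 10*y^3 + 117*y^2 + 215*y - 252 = 10*s^2 + 30*s + 10*y^3 + y^2*(7*s + 118) + y*(s^2 + 73*s + 176) - 40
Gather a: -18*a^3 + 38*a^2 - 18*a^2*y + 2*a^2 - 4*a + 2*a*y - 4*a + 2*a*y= -18*a^3 + a^2*(40 - 18*y) + a*(4*y - 8)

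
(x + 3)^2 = x^2 + 6*x + 9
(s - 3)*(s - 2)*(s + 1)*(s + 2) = s^4 - 2*s^3 - 7*s^2 + 8*s + 12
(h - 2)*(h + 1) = h^2 - h - 2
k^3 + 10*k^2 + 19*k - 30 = (k - 1)*(k + 5)*(k + 6)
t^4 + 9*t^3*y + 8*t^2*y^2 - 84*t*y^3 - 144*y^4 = (t - 3*y)*(t + 2*y)*(t + 4*y)*(t + 6*y)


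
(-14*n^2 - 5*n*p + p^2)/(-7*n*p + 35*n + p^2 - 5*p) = (2*n + p)/(p - 5)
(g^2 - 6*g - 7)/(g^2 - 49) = (g + 1)/(g + 7)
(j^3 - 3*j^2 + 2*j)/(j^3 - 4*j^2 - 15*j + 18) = j*(j - 2)/(j^2 - 3*j - 18)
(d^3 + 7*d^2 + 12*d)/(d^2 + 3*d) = d + 4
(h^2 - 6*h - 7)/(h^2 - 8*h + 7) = (h + 1)/(h - 1)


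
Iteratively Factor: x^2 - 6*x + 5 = (x - 5)*(x - 1)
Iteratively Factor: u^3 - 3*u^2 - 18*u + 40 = (u - 5)*(u^2 + 2*u - 8) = (u - 5)*(u - 2)*(u + 4)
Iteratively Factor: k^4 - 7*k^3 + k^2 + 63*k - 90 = (k - 2)*(k^3 - 5*k^2 - 9*k + 45) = (k - 5)*(k - 2)*(k^2 - 9) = (k - 5)*(k - 2)*(k + 3)*(k - 3)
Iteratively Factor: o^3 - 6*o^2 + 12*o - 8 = (o - 2)*(o^2 - 4*o + 4) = (o - 2)^2*(o - 2)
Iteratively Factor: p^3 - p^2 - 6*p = (p - 3)*(p^2 + 2*p) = p*(p - 3)*(p + 2)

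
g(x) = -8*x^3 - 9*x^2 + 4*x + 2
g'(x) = -24*x^2 - 18*x + 4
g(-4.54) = 546.95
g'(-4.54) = -408.96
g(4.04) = -656.25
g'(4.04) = -460.44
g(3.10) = -310.42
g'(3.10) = -282.44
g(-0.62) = -2.03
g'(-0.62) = 5.93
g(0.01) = 2.04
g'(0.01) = 3.82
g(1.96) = -84.97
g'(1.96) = -123.48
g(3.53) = -447.92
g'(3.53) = -358.60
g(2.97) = -275.09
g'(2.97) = -261.16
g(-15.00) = 24917.00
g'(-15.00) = -5126.00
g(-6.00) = 1382.00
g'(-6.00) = -752.00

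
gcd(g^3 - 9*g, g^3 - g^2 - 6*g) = g^2 - 3*g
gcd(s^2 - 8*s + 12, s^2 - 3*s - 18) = s - 6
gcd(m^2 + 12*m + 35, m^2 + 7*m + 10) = m + 5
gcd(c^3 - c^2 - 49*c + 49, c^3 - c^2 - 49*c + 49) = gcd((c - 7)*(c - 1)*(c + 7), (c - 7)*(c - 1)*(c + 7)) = c^3 - c^2 - 49*c + 49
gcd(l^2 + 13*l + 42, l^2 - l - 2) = 1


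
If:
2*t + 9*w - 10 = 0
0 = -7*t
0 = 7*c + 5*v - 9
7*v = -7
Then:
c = 2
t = 0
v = -1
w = 10/9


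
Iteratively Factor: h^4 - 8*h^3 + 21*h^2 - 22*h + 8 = (h - 1)*(h^3 - 7*h^2 + 14*h - 8) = (h - 2)*(h - 1)*(h^2 - 5*h + 4) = (h - 2)*(h - 1)^2*(h - 4)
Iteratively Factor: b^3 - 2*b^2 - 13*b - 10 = (b - 5)*(b^2 + 3*b + 2) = (b - 5)*(b + 1)*(b + 2)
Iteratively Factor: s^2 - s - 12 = (s + 3)*(s - 4)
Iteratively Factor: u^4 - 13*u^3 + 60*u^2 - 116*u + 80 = (u - 4)*(u^3 - 9*u^2 + 24*u - 20) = (u - 4)*(u - 2)*(u^2 - 7*u + 10) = (u - 5)*(u - 4)*(u - 2)*(u - 2)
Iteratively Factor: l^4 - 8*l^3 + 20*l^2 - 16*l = (l - 2)*(l^3 - 6*l^2 + 8*l) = (l - 2)^2*(l^2 - 4*l) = l*(l - 2)^2*(l - 4)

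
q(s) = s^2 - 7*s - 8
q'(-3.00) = -13.00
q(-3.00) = 22.00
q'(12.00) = 17.00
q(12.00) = 52.00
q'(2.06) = -2.88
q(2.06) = -18.18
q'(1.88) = -3.24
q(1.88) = -17.63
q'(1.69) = -3.62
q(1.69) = -16.97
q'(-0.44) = -7.88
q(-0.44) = -4.73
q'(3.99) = 0.98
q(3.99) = -20.01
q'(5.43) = 3.86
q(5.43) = -16.53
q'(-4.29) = -15.58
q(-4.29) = 40.43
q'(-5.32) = -17.64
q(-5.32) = 57.54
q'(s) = 2*s - 7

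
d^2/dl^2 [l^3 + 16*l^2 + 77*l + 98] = 6*l + 32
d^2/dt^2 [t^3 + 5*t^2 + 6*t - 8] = 6*t + 10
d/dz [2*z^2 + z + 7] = 4*z + 1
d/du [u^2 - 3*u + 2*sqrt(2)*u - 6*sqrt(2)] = 2*u - 3 + 2*sqrt(2)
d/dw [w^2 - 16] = 2*w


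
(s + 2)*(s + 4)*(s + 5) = s^3 + 11*s^2 + 38*s + 40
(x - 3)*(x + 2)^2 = x^3 + x^2 - 8*x - 12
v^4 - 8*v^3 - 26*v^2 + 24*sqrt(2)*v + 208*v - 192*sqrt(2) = (v - 8)*(v - 3*sqrt(2))*(v - sqrt(2))*(v + 4*sqrt(2))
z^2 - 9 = (z - 3)*(z + 3)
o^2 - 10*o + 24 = (o - 6)*(o - 4)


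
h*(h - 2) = h^2 - 2*h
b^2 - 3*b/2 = b*(b - 3/2)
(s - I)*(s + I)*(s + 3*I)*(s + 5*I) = s^4 + 8*I*s^3 - 14*s^2 + 8*I*s - 15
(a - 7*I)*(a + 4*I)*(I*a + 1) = I*a^3 + 4*a^2 + 25*I*a + 28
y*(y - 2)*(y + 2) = y^3 - 4*y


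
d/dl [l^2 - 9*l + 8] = 2*l - 9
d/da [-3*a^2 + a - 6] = 1 - 6*a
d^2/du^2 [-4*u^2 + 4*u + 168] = -8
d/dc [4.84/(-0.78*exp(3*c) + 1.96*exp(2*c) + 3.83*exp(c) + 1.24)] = (11.3256*exp(2*c) - 18.9728*exp(c) - 18.5372)*exp(c)/(-0.78*exp(3*c) + 1.96*exp(2*c) + 3.83*exp(c) + 1.24)^2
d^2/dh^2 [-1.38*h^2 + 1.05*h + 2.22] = -2.76000000000000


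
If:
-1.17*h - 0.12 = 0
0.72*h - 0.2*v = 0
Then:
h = -0.10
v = -0.37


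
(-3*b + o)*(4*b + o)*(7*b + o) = -84*b^3 - 5*b^2*o + 8*b*o^2 + o^3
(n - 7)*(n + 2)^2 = n^3 - 3*n^2 - 24*n - 28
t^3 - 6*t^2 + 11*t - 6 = (t - 3)*(t - 2)*(t - 1)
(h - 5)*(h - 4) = h^2 - 9*h + 20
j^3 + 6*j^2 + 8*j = j*(j + 2)*(j + 4)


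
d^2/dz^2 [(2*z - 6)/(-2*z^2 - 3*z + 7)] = 4*(-(z - 3)*(4*z + 3)^2 + 3*(2*z - 1)*(2*z^2 + 3*z - 7))/(2*z^2 + 3*z - 7)^3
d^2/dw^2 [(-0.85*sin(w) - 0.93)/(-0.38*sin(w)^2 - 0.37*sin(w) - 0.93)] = (-0.12274*sin(w)^5 - 0.417658*sin(w)^4 + 1.655546*sin(w)^3 + 2.285568*sin(w)^2 - 1.432944*sin(w) - 0.98766)/(0.38*sin(w)^2 + 0.37*sin(w) + 0.93)^3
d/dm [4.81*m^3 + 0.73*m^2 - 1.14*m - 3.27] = 14.43*m^2 + 1.46*m - 1.14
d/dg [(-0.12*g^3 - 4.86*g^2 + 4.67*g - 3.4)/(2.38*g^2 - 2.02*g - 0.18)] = (-0.2856*g^4 + 0.4848*g^3 - 1.23259999999999*g^2 + 17.9336*g - 7.7086)/(5.6644*g^4 - 9.6152*g^3 + 3.2236*g^2 + 0.7272*g + 0.0324)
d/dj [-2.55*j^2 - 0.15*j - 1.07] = -5.1*j - 0.15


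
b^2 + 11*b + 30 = (b + 5)*(b + 6)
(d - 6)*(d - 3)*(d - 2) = d^3 - 11*d^2 + 36*d - 36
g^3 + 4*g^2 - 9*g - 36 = (g - 3)*(g + 3)*(g + 4)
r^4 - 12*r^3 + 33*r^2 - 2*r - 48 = (r - 8)*(r - 3)*(r - 2)*(r + 1)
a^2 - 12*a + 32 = (a - 8)*(a - 4)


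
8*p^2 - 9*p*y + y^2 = (-8*p + y)*(-p + y)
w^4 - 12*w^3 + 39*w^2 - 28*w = w*(w - 7)*(w - 4)*(w - 1)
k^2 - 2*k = k*(k - 2)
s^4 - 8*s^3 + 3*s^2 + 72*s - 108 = (s - 6)*(s - 3)*(s - 2)*(s + 3)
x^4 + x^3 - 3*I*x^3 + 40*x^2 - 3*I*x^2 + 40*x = x*(x + 1)*(x - 8*I)*(x + 5*I)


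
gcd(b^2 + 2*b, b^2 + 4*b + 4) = b + 2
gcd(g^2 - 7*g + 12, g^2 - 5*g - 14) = 1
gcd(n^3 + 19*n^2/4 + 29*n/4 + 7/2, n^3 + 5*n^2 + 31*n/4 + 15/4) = n + 1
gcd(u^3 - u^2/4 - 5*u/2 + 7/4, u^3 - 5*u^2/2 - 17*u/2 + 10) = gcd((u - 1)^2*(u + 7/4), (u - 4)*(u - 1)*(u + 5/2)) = u - 1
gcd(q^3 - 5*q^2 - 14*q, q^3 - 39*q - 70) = q^2 - 5*q - 14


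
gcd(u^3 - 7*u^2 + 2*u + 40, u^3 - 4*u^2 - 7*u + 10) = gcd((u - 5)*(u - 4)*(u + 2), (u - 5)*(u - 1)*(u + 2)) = u^2 - 3*u - 10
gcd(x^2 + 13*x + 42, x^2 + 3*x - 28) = x + 7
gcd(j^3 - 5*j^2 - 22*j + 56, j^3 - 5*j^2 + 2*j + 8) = j - 2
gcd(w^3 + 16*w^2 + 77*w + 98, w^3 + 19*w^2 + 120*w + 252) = w + 7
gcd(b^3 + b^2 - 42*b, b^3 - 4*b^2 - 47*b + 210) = b^2 + b - 42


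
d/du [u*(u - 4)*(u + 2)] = 3*u^2 - 4*u - 8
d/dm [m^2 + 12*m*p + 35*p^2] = 2*m + 12*p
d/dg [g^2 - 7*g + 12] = 2*g - 7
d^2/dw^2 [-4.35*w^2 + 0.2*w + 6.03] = -8.70000000000000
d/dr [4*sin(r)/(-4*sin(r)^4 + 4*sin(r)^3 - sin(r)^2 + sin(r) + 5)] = 4*(12*sin(r)^4 - 8*sin(r)^3 + sin(r)^2 + 5)*cos(r)/(-4*sin(r)^4 + 4*sin(r)^3 - sin(r)^2 + sin(r) + 5)^2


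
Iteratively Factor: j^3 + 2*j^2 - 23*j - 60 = (j - 5)*(j^2 + 7*j + 12) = (j - 5)*(j + 3)*(j + 4)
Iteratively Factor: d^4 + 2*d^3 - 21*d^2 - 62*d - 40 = (d - 5)*(d^3 + 7*d^2 + 14*d + 8) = (d - 5)*(d + 1)*(d^2 + 6*d + 8) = (d - 5)*(d + 1)*(d + 2)*(d + 4)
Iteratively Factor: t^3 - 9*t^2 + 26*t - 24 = (t - 4)*(t^2 - 5*t + 6) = (t - 4)*(t - 3)*(t - 2)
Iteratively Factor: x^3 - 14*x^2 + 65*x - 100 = (x - 5)*(x^2 - 9*x + 20) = (x - 5)*(x - 4)*(x - 5)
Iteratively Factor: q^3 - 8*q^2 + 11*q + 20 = (q - 4)*(q^2 - 4*q - 5) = (q - 4)*(q + 1)*(q - 5)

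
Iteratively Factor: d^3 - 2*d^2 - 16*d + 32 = (d - 2)*(d^2 - 16) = (d - 2)*(d + 4)*(d - 4)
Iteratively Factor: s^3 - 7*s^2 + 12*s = (s - 4)*(s^2 - 3*s) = (s - 4)*(s - 3)*(s)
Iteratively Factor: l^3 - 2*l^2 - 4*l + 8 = (l + 2)*(l^2 - 4*l + 4) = (l - 2)*(l + 2)*(l - 2)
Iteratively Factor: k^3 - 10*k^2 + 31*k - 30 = (k - 3)*(k^2 - 7*k + 10) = (k - 3)*(k - 2)*(k - 5)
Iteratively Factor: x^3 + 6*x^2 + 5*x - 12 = (x + 3)*(x^2 + 3*x - 4) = (x + 3)*(x + 4)*(x - 1)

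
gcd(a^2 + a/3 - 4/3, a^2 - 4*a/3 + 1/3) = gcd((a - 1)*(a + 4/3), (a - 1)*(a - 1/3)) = a - 1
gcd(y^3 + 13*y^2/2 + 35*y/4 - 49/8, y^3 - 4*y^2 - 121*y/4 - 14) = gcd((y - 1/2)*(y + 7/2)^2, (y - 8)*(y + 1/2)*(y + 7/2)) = y + 7/2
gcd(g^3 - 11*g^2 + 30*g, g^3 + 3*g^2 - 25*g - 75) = g - 5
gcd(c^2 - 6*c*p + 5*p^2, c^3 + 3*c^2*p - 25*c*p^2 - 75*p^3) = -c + 5*p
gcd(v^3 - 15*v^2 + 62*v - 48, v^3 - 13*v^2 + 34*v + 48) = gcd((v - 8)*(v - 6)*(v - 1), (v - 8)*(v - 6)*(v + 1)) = v^2 - 14*v + 48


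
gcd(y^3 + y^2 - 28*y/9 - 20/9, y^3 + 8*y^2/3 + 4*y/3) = y^2 + 8*y/3 + 4/3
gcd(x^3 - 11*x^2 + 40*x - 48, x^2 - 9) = x - 3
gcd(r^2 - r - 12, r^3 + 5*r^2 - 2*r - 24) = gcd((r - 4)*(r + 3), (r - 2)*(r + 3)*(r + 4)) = r + 3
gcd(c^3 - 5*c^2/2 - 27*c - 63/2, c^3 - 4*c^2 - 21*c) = c^2 - 4*c - 21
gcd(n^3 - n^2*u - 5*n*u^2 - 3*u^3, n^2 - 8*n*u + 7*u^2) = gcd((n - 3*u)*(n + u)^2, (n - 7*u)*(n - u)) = 1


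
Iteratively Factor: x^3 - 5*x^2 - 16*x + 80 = (x + 4)*(x^2 - 9*x + 20) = (x - 4)*(x + 4)*(x - 5)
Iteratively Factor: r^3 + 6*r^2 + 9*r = (r + 3)*(r^2 + 3*r) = (r + 3)^2*(r)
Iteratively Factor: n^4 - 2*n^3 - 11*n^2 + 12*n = (n + 3)*(n^3 - 5*n^2 + 4*n) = (n - 4)*(n + 3)*(n^2 - n) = n*(n - 4)*(n + 3)*(n - 1)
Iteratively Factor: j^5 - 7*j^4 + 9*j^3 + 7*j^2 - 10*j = (j + 1)*(j^4 - 8*j^3 + 17*j^2 - 10*j) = (j - 2)*(j + 1)*(j^3 - 6*j^2 + 5*j) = j*(j - 2)*(j + 1)*(j^2 - 6*j + 5) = j*(j - 2)*(j - 1)*(j + 1)*(j - 5)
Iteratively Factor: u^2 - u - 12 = (u - 4)*(u + 3)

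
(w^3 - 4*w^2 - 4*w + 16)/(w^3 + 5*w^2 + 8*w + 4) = (w^2 - 6*w + 8)/(w^2 + 3*w + 2)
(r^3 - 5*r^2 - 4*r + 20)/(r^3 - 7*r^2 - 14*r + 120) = (r^2 - 4)/(r^2 - 2*r - 24)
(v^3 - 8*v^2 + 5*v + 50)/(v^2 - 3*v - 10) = v - 5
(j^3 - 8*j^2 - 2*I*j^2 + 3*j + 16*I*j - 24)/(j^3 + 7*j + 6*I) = (j - 8)/(j + 2*I)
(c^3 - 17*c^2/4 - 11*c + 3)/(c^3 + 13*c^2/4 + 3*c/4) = (4*c^3 - 17*c^2 - 44*c + 12)/(c*(4*c^2 + 13*c + 3))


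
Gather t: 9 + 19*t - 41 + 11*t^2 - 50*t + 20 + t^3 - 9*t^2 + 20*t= t^3 + 2*t^2 - 11*t - 12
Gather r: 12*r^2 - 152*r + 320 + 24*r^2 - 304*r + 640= 36*r^2 - 456*r + 960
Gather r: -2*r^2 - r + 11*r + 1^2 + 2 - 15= -2*r^2 + 10*r - 12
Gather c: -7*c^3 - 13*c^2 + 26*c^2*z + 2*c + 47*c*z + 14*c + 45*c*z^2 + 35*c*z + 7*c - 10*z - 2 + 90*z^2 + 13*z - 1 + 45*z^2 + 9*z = -7*c^3 + c^2*(26*z - 13) + c*(45*z^2 + 82*z + 23) + 135*z^2 + 12*z - 3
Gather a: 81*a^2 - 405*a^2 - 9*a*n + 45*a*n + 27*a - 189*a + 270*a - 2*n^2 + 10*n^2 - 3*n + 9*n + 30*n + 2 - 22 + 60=-324*a^2 + a*(36*n + 108) + 8*n^2 + 36*n + 40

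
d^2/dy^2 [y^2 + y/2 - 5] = 2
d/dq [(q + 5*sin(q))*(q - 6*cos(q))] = (q + 5*sin(q))*(6*sin(q) + 1) + (q - 6*cos(q))*(5*cos(q) + 1)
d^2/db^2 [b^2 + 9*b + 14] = 2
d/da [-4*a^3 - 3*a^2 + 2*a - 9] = -12*a^2 - 6*a + 2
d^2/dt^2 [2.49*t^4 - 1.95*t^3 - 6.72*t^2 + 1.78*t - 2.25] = 29.88*t^2 - 11.7*t - 13.44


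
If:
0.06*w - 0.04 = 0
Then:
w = 0.67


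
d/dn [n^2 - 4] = 2*n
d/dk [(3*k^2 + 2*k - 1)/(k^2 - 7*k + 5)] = (-23*k^2 + 32*k + 3)/(k^4 - 14*k^3 + 59*k^2 - 70*k + 25)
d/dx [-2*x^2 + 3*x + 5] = 3 - 4*x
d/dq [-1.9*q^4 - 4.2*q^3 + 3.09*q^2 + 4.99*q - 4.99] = -7.6*q^3 - 12.6*q^2 + 6.18*q + 4.99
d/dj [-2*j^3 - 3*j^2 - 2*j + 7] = -6*j^2 - 6*j - 2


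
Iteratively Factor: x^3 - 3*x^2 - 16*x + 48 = (x - 3)*(x^2 - 16) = (x - 4)*(x - 3)*(x + 4)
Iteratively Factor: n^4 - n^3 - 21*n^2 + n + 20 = (n + 1)*(n^3 - 2*n^2 - 19*n + 20) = (n - 1)*(n + 1)*(n^2 - n - 20) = (n - 5)*(n - 1)*(n + 1)*(n + 4)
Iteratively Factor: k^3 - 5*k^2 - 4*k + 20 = (k - 2)*(k^2 - 3*k - 10) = (k - 5)*(k - 2)*(k + 2)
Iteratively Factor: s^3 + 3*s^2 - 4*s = (s + 4)*(s^2 - s) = (s - 1)*(s + 4)*(s)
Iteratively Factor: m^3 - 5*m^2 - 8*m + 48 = (m + 3)*(m^2 - 8*m + 16) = (m - 4)*(m + 3)*(m - 4)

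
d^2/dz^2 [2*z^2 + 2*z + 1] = 4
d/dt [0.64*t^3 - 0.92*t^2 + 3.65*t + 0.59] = 1.92*t^2 - 1.84*t + 3.65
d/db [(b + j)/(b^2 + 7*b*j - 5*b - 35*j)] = (b^2 + 7*b*j - 5*b - 35*j - (b + j)*(2*b + 7*j - 5))/(b^2 + 7*b*j - 5*b - 35*j)^2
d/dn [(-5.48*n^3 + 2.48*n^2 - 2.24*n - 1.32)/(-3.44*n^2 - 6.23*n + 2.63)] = (18.8512*n^4 + 68.2808*n^3 - 66.3932*n^2 + 3.9632*n - 14.1148)/(11.8336*n^4 + 42.8624*n^3 + 20.7185*n^2 - 32.7698*n + 6.9169)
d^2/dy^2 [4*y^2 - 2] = 8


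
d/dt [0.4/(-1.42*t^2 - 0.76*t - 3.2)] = (1.136*t + 0.304)/(1.42*t^2 + 0.76*t + 3.2)^2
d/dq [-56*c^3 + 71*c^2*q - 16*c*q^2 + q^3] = 71*c^2 - 32*c*q + 3*q^2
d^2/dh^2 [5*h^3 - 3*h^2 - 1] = 30*h - 6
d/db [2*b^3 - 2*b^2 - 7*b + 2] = 6*b^2 - 4*b - 7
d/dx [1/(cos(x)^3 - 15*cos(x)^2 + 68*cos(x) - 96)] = (3*cos(x)^2 - 30*cos(x) + 68)*sin(x)/(cos(x)^3 - 15*cos(x)^2 + 68*cos(x) - 96)^2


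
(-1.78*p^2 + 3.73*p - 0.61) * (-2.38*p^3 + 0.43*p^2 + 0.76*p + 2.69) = 4.2364*p^5 - 9.6428*p^4 + 1.7029*p^3 - 2.2157*p^2 + 9.5701*p - 1.6409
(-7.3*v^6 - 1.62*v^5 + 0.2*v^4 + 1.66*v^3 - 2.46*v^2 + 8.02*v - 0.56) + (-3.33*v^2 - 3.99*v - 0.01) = -7.3*v^6 - 1.62*v^5 + 0.2*v^4 + 1.66*v^3 - 5.79*v^2 + 4.03*v - 0.57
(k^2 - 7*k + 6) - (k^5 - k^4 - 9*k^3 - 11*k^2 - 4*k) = -k^5 + k^4 + 9*k^3 + 12*k^2 - 3*k + 6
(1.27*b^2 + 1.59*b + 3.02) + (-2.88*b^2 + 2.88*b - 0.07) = -1.61*b^2 + 4.47*b + 2.95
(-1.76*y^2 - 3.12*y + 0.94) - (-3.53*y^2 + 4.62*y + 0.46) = 1.77*y^2 - 7.74*y + 0.48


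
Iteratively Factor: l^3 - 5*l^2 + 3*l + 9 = (l - 3)*(l^2 - 2*l - 3) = (l - 3)^2*(l + 1)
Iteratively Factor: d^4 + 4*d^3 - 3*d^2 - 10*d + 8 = (d - 1)*(d^3 + 5*d^2 + 2*d - 8) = (d - 1)*(d + 4)*(d^2 + d - 2) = (d - 1)^2*(d + 4)*(d + 2)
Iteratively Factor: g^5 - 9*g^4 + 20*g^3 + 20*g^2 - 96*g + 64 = (g + 2)*(g^4 - 11*g^3 + 42*g^2 - 64*g + 32) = (g - 4)*(g + 2)*(g^3 - 7*g^2 + 14*g - 8) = (g - 4)*(g - 1)*(g + 2)*(g^2 - 6*g + 8) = (g - 4)*(g - 2)*(g - 1)*(g + 2)*(g - 4)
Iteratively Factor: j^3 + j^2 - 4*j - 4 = (j + 1)*(j^2 - 4) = (j - 2)*(j + 1)*(j + 2)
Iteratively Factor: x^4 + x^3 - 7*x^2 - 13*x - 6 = (x + 2)*(x^3 - x^2 - 5*x - 3) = (x + 1)*(x + 2)*(x^2 - 2*x - 3) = (x + 1)^2*(x + 2)*(x - 3)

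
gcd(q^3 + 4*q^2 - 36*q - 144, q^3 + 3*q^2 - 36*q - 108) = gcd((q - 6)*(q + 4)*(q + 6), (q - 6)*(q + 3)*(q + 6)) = q^2 - 36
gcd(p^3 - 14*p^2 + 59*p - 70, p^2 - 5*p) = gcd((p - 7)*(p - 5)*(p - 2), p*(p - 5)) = p - 5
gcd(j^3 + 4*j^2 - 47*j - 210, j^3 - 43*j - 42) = j^2 - j - 42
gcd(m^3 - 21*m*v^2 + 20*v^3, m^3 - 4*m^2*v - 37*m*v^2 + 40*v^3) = -m^2 - 4*m*v + 5*v^2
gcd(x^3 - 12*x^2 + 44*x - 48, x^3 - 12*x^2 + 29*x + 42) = x - 6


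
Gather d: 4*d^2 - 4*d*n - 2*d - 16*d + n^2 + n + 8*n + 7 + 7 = 4*d^2 + d*(-4*n - 18) + n^2 + 9*n + 14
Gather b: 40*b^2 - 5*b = 40*b^2 - 5*b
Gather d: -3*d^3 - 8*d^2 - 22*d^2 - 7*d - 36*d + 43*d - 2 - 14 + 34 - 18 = -3*d^3 - 30*d^2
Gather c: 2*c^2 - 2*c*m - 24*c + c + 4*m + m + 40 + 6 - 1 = 2*c^2 + c*(-2*m - 23) + 5*m + 45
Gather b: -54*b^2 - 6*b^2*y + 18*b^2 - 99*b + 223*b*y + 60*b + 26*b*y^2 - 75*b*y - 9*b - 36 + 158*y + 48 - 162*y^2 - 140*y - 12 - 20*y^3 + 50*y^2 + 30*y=b^2*(-6*y - 36) + b*(26*y^2 + 148*y - 48) - 20*y^3 - 112*y^2 + 48*y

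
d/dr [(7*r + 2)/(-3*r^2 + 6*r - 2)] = (21*r^2 + 12*r - 26)/(9*r^4 - 36*r^3 + 48*r^2 - 24*r + 4)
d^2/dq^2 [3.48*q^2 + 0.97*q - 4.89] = 6.96000000000000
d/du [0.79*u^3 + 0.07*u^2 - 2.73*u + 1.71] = 2.37*u^2 + 0.14*u - 2.73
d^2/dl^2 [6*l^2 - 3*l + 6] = 12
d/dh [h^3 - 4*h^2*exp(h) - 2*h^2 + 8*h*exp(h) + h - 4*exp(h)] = -4*h^2*exp(h) + 3*h^2 - 4*h + 4*exp(h) + 1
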